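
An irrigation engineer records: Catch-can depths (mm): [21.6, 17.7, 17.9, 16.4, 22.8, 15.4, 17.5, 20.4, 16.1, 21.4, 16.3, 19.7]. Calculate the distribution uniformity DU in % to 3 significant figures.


Approach: apply the low-quarter distribution uniformity, DU = (mean of lowest quarter of readings / overall mean)*100.
sorted lowest 3 of 12: [15.4, 16.1, 16.3] -> mean = 15.933 mm
overall mean = 18.600 mm
DU = (15.933/18.600)*100 = 85.7 %
Therefore the distribution uniformity DU = 85.7 %.


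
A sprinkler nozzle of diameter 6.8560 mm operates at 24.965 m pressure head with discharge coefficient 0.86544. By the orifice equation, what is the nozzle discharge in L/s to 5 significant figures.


Approach: apply the orifice equation, Q = Cd*A*sqrt(2*g*h), A = pi*(d/2)^2.
A = pi*(6.8560e-3/2)^2 = 3.691743e-05 m^2
Q = 0.86544 * 3.691743e-05 * sqrt(2*9.81*24.965) * 1000 = 0.70710 L/s
Therefore the nozzle discharge = 0.70710 L/s.


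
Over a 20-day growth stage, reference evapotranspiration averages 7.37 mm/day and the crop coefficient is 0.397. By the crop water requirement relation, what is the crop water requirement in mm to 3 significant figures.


Approach: apply the crop water requirement relation, CWR = ET0 * Kc * days.
CWR = 7.37 * 0.397 * 20 = 58.5 mm
Therefore the crop water requirement = 58.5 mm.


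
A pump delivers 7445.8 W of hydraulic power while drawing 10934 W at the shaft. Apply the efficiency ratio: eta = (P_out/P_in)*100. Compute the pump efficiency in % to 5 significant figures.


eta = (7445.8 / 10934) * 100 = 68.098 %
Therefore the pump efficiency = 68.098 %.


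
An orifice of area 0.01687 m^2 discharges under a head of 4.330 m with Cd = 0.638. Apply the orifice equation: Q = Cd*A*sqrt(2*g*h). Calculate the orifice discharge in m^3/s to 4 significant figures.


Q = 0.638 * 0.01687 * sqrt(2*9.81*4.330) = 0.09920 m^3/s
Therefore the orifice discharge = 0.09920 m^3/s.


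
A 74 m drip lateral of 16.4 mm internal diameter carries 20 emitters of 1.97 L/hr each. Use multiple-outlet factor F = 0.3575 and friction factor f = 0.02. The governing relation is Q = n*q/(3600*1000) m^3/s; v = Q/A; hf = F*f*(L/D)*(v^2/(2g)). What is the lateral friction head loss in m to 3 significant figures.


Q = 20*1.97/(3600*1000) = 1.0944e-05 m^3/s
A = pi*(16.4e-3/2)^2 = 2.1124e-04 m^2, so v = Q/A = 0.051810 m/s
hf = 0.3575*0.02*(74/0.0164)*(0.051810^2/(2*9.81)) = 0.00441 m
Therefore the lateral friction head loss = 0.00441 m.


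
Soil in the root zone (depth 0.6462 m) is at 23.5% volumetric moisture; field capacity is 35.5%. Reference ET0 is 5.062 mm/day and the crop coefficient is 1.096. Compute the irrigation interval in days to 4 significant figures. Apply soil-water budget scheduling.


Approach: apply soil-water budget scheduling, SMD = (FC-theta)/100*depth*1000; ETc = ET0*Kc; interval = SMD/ETc.
Step 1 — soil moisture deficit:
  SMD = (35.5 - 23.5)/100 * 0.6462 * 1000 = 77.5440 mm
Step 2 — daily crop ET (ETc = ET0*Kc):
  ETc = 5.062 * 1.096 = 5.54795 mm/day
Step 3 — irrigation interval (SMD/ETc):
  interval = 77.5440 / 5.54795 = 13.98 days
Therefore the irrigation interval = 13.98 days.


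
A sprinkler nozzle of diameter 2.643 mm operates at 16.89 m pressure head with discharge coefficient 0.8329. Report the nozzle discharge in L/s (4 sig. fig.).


Approach: apply the orifice equation, Q = Cd*A*sqrt(2*g*h), A = pi*(d/2)^2.
A = pi*(2.643e-3/2)^2 = 5.48636e-06 m^2
Q = 0.8329 * 5.48636e-06 * sqrt(2*9.81*16.89) * 1000 = 0.08318 L/s
Therefore the nozzle discharge = 0.08318 L/s.


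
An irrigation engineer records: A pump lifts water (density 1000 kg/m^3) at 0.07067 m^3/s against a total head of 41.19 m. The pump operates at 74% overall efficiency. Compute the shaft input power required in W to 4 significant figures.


Approach: apply hydraulic power then efficiency conversion, P = rho*g*Q*H; P_in = P/eta.
Step 1 — hydraulic power (P = rho*g*Q*H):
  P = 1000 * 9.81 * 0.07067 * 41.19 = 28555.9 W
Step 2 — input power: P_in = P/eta = 28555.9 / 0.74 = 38590 W
Therefore the shaft input power required = 38590 W.


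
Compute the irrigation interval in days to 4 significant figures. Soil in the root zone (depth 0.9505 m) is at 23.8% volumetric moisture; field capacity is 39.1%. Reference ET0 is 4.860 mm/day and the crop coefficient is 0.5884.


Approach: apply soil-water budget scheduling, SMD = (FC-theta)/100*depth*1000; ETc = ET0*Kc; interval = SMD/ETc.
Step 1 — soil moisture deficit:
  SMD = (39.1 - 23.8)/100 * 0.9505 * 1000 = 145.426 mm
Step 2 — daily crop ET (ETc = ET0*Kc):
  ETc = 4.860 * 0.5884 = 2.85962 mm/day
Step 3 — irrigation interval (SMD/ETc):
  interval = 145.426 / 2.85962 = 50.86 days
Therefore the irrigation interval = 50.86 days.


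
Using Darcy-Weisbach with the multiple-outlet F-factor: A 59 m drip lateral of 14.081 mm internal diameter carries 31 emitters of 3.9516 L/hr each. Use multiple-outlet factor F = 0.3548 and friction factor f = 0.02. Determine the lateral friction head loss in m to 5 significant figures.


Approach: apply Darcy-Weisbach with the multiple-outlet F-factor, Q = n*q/(3600*1000) m^3/s; v = Q/A; hf = F*f*(L/D)*(v^2/(2g)).
Q = 31*3.9516/(3600*1000) = 3.402767e-05 m^3/s
A = pi*(14.081e-3/2)^2 = 1.557245e-04 m^2, so v = Q/A = 0.2185120 m/s
hf = 0.3548*0.02*(59/0.014081)*(0.2185120^2/(2*9.81)) = 0.072358 m
Therefore the lateral friction head loss = 0.072358 m.


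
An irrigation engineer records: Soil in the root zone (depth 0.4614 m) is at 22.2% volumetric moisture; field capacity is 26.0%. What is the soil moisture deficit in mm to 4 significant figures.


Approach: apply the soil moisture deficit relation, SMD = (FC - theta)/100 * depth * 1000.
SMD = (26.0 - 22.2)/100 * 0.4614 * 1000 = 17.53 mm
Therefore the soil moisture deficit = 17.53 mm.


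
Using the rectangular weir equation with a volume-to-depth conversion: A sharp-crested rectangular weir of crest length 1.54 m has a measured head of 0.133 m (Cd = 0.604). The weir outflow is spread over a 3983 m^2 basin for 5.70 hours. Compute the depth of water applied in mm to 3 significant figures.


Approach: apply the rectangular weir equation with a volume-to-depth conversion, Q = (2/3)*Cd*L*sqrt(2g)*H^1.5; d = Q*t/A * 1000.
Step 1 — weir discharge:
  Q = (2/3)*0.604*1.54*sqrt(2*9.81)*0.133^1.5 = 0.13323 m^3/s
Step 2 — volume: V = 0.13323 * 5.70*3600 = 2733.8 m^3
Step 3 — depth: d = V/A * 1000 = 2733.8/3983 * 1000 = 686 mm
Therefore the depth of water applied = 686 mm.


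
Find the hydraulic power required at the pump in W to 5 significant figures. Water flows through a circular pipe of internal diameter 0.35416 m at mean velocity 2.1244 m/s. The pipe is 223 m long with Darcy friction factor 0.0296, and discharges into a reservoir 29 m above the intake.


Approach: apply continuity + Darcy-Weisbach + hydraulic power, Q = A*v; hf = f*(L/D)*(v^2/(2g)); H = static + hf; P = rho*g*Q*H.
Step 1 — flow rate (continuity, Q = A*v):
  A = pi*(0.35416/2)^2 = 0.09851195 m^2
  Q = 0.09851195 * 2.1244 = 0.2092788 m^3/s
Step 2 — friction head loss (Darcy-Weisbach):
  hf = 0.0296 * (223/0.35416) * (2.1244^2 / (2*9.81))
  hf = 4.287169 m
Step 3 — total head: H = 29 + 4.287169 = 33.28717 m
Step 4 — hydraulic power (P = rho*g*Q*H):
  P = 1000 * 9.81 * 0.2092788 * 33.28717 = 68339 W
Therefore the hydraulic power required at the pump = 68339 W.


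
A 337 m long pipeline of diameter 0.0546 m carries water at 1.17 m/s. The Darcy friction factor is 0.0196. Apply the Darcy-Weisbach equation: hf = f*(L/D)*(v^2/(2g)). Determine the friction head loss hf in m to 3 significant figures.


hf = 0.0196 * (337/0.0546) * (1.17^2 / (2*9.81))
hf = 8.44 m
Therefore the friction head loss hf = 8.44 m.


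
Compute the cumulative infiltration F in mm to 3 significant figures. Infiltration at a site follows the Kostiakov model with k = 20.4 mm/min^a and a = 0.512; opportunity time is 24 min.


Approach: apply the Kostiakov infiltration equation, F = k*t^a.
F = 20.4 * 24^0.512 = 104 mm
Therefore the cumulative infiltration F = 104 mm.


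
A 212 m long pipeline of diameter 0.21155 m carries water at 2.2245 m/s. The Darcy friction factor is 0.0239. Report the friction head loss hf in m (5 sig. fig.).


Approach: apply the Darcy-Weisbach equation, hf = f*(L/D)*(v^2/(2g)).
hf = 0.0239 * (212/0.21155) * (2.2245^2 / (2*9.81))
hf = 6.0407 m
Therefore the friction head loss hf = 6.0407 m.


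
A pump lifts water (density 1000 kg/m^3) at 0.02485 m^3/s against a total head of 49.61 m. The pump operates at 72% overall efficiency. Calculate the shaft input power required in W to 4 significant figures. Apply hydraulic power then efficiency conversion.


Approach: apply hydraulic power then efficiency conversion, P = rho*g*Q*H; P_in = P/eta.
Step 1 — hydraulic power (P = rho*g*Q*H):
  P = 1000 * 9.81 * 0.02485 * 49.61 = 12093.9 W
Step 2 — input power: P_in = P/eta = 12093.9 / 0.72 = 16800 W
Therefore the shaft input power required = 16800 W.


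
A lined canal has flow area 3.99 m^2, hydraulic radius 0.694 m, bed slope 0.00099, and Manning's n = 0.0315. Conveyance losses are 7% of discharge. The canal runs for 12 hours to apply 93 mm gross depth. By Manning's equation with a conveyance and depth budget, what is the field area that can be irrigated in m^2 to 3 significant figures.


Approach: apply Manning's equation with a conveyance and depth budget, Q = (1/n)*A*R^(2/3)*S^(1/2); Q_field = Q*(1-loss); Area = Q_field*t/(d/1000).
Step 1 — canal discharge (Manning's equation):
  Q = (1/0.0315) * 3.99 * 0.694^(2/3) * 0.00099^(1/2) = 3.1241 m^3/s
Step 2 — delivered flow: Q_field = 3.1241*(1 - 7/100) = 2.9054 m^3/s
Step 3 — volume delivered: V = 2.9054 * 12*3600 = 125510 m^3
Step 4 — area served: A = V / (depth/1000) = 125510 / 0.093 = 1350000 m^2
Therefore the field area that can be irrigated = 1350000 m^2.


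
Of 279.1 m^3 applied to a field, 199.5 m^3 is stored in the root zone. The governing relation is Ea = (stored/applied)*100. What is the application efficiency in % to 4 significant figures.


Ea = (199.5/279.1)*100 = 71.48 %
Therefore the application efficiency = 71.48 %.


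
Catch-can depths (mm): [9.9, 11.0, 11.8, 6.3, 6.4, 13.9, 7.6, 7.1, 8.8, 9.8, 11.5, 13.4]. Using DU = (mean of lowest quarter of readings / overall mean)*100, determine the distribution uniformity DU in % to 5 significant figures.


sorted lowest 3 of 12: [6.3, 6.4, 7.1] -> mean = 6.600000 mm
overall mean = 9.791667 mm
DU = (6.600000/9.791667)*100 = 67.404 %
Therefore the distribution uniformity DU = 67.404 %.


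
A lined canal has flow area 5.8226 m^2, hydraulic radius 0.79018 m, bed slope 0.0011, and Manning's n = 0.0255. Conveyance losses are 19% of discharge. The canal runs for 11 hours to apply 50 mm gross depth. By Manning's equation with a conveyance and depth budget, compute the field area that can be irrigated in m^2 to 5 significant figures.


Approach: apply Manning's equation with a conveyance and depth budget, Q = (1/n)*A*R^(2/3)*S^(1/2); Q_field = Q*(1-loss); Area = Q_field*t/(d/1000).
Step 1 — canal discharge (Manning's equation):
  Q = (1/0.0255) * 5.8226 * 0.79018^(2/3) * 0.0011^(1/2) = 6.472774 m^3/s
Step 2 — delivered flow: Q_field = 6.472774*(1 - 19/100) = 5.242947 m^3/s
Step 3 — volume delivered: V = 5.242947 * 11*3600 = 207620.7 m^3
Step 4 — area served: A = V / (depth/1000) = 207620.7 / 0.05 = 4152400 m^2
Therefore the field area that can be irrigated = 4152400 m^2.


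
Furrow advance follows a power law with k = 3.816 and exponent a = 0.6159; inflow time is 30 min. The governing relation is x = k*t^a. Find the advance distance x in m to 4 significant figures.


x = 3.816 * 30^0.6159 = 31.00 m
Therefore the advance distance x = 31.00 m.


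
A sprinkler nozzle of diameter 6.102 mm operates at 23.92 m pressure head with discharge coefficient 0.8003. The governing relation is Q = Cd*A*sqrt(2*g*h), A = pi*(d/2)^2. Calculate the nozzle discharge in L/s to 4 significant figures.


A = pi*(6.102e-3/2)^2 = 2.92438e-05 m^2
Q = 0.8003 * 2.92438e-05 * sqrt(2*9.81*23.92) * 1000 = 0.5070 L/s
Therefore the nozzle discharge = 0.5070 L/s.


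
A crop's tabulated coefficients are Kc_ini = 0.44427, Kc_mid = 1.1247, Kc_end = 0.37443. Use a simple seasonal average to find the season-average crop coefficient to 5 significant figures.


Approach: apply a simple seasonal average, Kc_avg = (Kc_ini + Kc_mid + Kc_end)/3.
Kc_avg = (0.44427 + 1.1247 + 0.37443)/3 = 0.64780
Therefore the season-average crop coefficient = 0.64780.


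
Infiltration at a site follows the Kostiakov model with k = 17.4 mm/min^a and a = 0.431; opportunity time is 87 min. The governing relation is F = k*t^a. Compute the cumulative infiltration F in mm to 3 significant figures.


F = 17.4 * 87^0.431 = 119 mm
Therefore the cumulative infiltration F = 119 mm.


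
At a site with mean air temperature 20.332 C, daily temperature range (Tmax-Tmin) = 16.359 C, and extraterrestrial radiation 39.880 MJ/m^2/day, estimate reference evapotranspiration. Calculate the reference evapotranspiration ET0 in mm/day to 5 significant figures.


Approach: apply the Hargreaves-Samani method, ET0 = 0.0023*(Tmean+17.8)*sqrt(Tmax-Tmin)*0.408*Ra.
ET0 = 0.0023*(20.332+17.8)*sqrt(16.359)*0.408*39.880 = 5.7718 mm/day
Therefore the reference evapotranspiration ET0 = 5.7718 mm/day.


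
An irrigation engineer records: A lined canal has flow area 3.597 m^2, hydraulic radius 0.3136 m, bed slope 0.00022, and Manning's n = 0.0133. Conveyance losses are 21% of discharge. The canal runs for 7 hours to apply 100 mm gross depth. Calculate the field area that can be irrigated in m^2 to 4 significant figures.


Approach: apply Manning's equation with a conveyance and depth budget, Q = (1/n)*A*R^(2/3)*S^(1/2); Q_field = Q*(1-loss); Area = Q_field*t/(d/1000).
Step 1 — canal discharge (Manning's equation):
  Q = (1/0.0133) * 3.597 * 0.3136^(2/3) * 0.00022^(1/2) = 1.85162 m^3/s
Step 2 — delivered flow: Q_field = 1.85162*(1 - 21/100) = 1.46278 m^3/s
Step 3 — volume delivered: V = 1.46278 * 7*3600 = 36862.0 m^3
Step 4 — area served: A = V / (depth/1000) = 36862.0 / 0.1 = 368600 m^2
Therefore the field area that can be irrigated = 368600 m^2.


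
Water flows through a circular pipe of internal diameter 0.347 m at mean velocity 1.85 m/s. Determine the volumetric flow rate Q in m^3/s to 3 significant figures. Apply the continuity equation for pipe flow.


Approach: apply the continuity equation for pipe flow, Q = A * v with A = pi*(D/2)^2.
A = pi*(0.347/2)^2 = 0.094569 m^2
Q = 0.094569 * 1.85 = 0.175 m^3/s
Therefore the volumetric flow rate Q = 0.175 m^3/s.


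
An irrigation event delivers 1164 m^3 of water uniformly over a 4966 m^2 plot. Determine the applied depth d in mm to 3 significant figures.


Approach: apply depth from volume over area, d = (V/A)*1000.
d = (1164 / 4966) * 1000 = 234 mm
Therefore the applied depth d = 234 mm.


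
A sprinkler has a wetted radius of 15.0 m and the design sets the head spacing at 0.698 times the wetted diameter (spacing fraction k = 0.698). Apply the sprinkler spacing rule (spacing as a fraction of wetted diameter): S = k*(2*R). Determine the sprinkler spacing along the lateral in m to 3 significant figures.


S = 0.698 * (2 * 15.0) = 20.9 m
Therefore the sprinkler spacing along the lateral = 20.9 m.


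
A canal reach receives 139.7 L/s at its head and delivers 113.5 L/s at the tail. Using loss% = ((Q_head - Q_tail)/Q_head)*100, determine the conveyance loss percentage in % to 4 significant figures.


loss = ((139.7 - 113.5)/139.7)*100 = 18.75 %
Therefore the conveyance loss percentage = 18.75 %.


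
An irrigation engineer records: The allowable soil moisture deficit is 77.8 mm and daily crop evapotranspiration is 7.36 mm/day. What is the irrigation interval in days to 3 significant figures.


Approach: apply the irrigation interval relation, interval = SMD / ETc.
interval = 77.8 / 7.36 = 10.6 days
Therefore the irrigation interval = 10.6 days.


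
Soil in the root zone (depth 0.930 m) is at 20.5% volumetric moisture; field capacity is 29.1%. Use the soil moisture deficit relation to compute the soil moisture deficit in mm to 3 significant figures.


Approach: apply the soil moisture deficit relation, SMD = (FC - theta)/100 * depth * 1000.
SMD = (29.1 - 20.5)/100 * 0.930 * 1000 = 80.0 mm
Therefore the soil moisture deficit = 80.0 mm.


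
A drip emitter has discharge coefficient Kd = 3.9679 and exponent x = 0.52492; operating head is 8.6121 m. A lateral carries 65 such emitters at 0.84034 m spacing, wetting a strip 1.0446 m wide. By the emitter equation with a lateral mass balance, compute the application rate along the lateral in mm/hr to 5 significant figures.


Approach: apply the emitter equation with a lateral mass balance, q = Kd*h^x; Q = n*q; rate = Q/(n*spacing*width).
Step 1 — single emitter flow (q = Kd*h^x):
  q = 3.9679 * 8.6121^0.52492 = 12.28622 L/hr
Step 2 — total lateral flow: Q = 65 * 12.28622 = 798.6041 L/hr
Step 3 — wetted area: A = 65 * 0.84034 * 1.0446 = 57.05825 m^2
Step 4 — application rate: Q/A = 798.6041/57.05825 = 13.996 mm/hr
Therefore the application rate along the lateral = 13.996 mm/hr.


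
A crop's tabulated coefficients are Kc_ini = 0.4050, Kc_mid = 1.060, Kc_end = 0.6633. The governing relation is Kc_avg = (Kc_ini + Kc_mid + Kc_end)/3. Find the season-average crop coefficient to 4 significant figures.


Kc_avg = (0.4050 + 1.060 + 0.6633)/3 = 0.7094
Therefore the season-average crop coefficient = 0.7094.


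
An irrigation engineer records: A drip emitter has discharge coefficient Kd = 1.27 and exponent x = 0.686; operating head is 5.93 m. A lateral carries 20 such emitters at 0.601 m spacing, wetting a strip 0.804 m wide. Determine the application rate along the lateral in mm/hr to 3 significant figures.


Approach: apply the emitter equation with a lateral mass balance, q = Kd*h^x; Q = n*q; rate = Q/(n*spacing*width).
Step 1 — single emitter flow (q = Kd*h^x):
  q = 1.27 * 5.93^0.686 = 4.3064 L/hr
Step 2 — total lateral flow: Q = 20 * 4.3064 = 86.129 L/hr
Step 3 — wetted area: A = 20 * 0.601 * 0.804 = 9.6641 m^2
Step 4 — application rate: Q/A = 86.129/9.6641 = 8.91 mm/hr
Therefore the application rate along the lateral = 8.91 mm/hr.


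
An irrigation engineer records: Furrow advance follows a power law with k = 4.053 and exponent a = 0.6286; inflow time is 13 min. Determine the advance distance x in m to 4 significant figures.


Approach: apply the power-law advance function, x = k*t^a.
x = 4.053 * 13^0.6286 = 20.32 m
Therefore the advance distance x = 20.32 m.


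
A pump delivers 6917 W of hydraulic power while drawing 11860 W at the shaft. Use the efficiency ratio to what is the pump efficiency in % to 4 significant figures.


Approach: apply the efficiency ratio, eta = (P_out/P_in)*100.
eta = (6917 / 11860) * 100 = 58.32 %
Therefore the pump efficiency = 58.32 %.


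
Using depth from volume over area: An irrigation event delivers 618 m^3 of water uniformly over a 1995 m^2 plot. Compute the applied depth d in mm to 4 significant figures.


Approach: apply depth from volume over area, d = (V/A)*1000.
d = (618 / 1995) * 1000 = 309.8 mm
Therefore the applied depth d = 309.8 mm.


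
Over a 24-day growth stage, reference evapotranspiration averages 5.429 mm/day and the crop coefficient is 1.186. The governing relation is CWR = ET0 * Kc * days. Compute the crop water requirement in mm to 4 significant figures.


CWR = 5.429 * 1.186 * 24 = 154.5 mm
Therefore the crop water requirement = 154.5 mm.


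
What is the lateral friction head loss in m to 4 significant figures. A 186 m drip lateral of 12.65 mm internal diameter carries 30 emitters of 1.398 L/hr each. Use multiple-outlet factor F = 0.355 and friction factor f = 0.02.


Approach: apply Darcy-Weisbach with the multiple-outlet F-factor, Q = n*q/(3600*1000) m^3/s; v = Q/A; hf = F*f*(L/D)*(v^2/(2g)).
Q = 30*1.398/(3600*1000) = 1.16500e-05 m^3/s
A = pi*(12.65e-3/2)^2 = 1.25681e-04 m^2, so v = Q/A = 0.0926947 m/s
hf = 0.355*0.02*(186/0.01265)*(0.0926947^2/(2*9.81)) = 0.04572 m
Therefore the lateral friction head loss = 0.04572 m.


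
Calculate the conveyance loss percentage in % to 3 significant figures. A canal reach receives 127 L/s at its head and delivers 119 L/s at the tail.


Approach: apply the conveyance loss ratio, loss% = ((Q_head - Q_tail)/Q_head)*100.
loss = ((127 - 119)/127)*100 = 6.30 %
Therefore the conveyance loss percentage = 6.30 %.


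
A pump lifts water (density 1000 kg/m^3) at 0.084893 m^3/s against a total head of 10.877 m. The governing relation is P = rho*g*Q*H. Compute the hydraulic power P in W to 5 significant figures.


P = 1000 * 9.81 * 0.084893 * 10.877 = 9058.4 W
Therefore the hydraulic power P = 9058.4 W.


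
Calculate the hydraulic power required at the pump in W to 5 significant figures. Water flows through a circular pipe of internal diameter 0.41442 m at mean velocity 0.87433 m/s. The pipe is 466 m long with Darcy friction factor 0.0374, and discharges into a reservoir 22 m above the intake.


Approach: apply continuity + Darcy-Weisbach + hydraulic power, Q = A*v; hf = f*(L/D)*(v^2/(2g)); H = static + hf; P = rho*g*Q*H.
Step 1 — flow rate (continuity, Q = A*v):
  A = pi*(0.41442/2)^2 = 0.1348874 m^2
  Q = 0.1348874 * 0.87433 = 0.1179361 m^3/s
Step 2 — friction head loss (Darcy-Weisbach):
  hf = 0.0374 * (466/0.41442) * (0.87433^2 / (2*9.81))
  hf = 1.638583 m
Step 3 — total head: H = 22 + 1.638583 = 23.63858 m
Step 4 — hydraulic power (P = rho*g*Q*H):
  P = 1000 * 9.81 * 0.1179361 * 23.63858 = 27349 W
Therefore the hydraulic power required at the pump = 27349 W.


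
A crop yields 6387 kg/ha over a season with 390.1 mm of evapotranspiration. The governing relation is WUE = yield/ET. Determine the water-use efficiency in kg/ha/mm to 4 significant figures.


WUE = 6387 / 390.1 = 16.37 kg/ha/mm
Therefore the water-use efficiency = 16.37 kg/ha/mm.


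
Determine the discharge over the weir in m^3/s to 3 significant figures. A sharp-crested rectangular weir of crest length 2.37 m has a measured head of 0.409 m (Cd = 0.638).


Approach: apply the rectangular weir equation, Q = (2/3)*Cd*L*sqrt(2g)*H^1.5.
Q = (2/3)*0.638*2.37*sqrt(2*9.81)*0.409^1.5 = 1.17 m^3/s
Therefore the discharge over the weir = 1.17 m^3/s.


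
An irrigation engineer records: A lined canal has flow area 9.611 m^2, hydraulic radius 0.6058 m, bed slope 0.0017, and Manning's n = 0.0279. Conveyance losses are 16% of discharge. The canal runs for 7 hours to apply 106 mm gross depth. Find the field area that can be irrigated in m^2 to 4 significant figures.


Approach: apply Manning's equation with a conveyance and depth budget, Q = (1/n)*A*R^(2/3)*S^(1/2); Q_field = Q*(1-loss); Area = Q_field*t/(d/1000).
Step 1 — canal discharge (Manning's equation):
  Q = (1/0.0279) * 9.611 * 0.6058^(2/3) * 0.0017^(1/2) = 10.1689 m^3/s
Step 2 — delivered flow: Q_field = 10.1689*(1 - 16/100) = 8.54190 m^3/s
Step 3 — volume delivered: V = 8.54190 * 7*3600 = 215256 m^3
Step 4 — area served: A = V / (depth/1000) = 215256 / 0.106 = 2031000 m^2
Therefore the field area that can be irrigated = 2031000 m^2.


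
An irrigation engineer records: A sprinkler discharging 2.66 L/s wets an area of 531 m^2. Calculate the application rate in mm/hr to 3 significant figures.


Approach: apply the application rate relation, rate = (Q/A)*3600.
rate = (2.66 / 531) * 3600 = 18.0 mm/hr
Therefore the application rate = 18.0 mm/hr.


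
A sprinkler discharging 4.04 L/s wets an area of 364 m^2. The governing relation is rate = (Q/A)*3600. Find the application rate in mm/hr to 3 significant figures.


rate = (4.04 / 364) * 3600 = 40.0 mm/hr
Therefore the application rate = 40.0 mm/hr.


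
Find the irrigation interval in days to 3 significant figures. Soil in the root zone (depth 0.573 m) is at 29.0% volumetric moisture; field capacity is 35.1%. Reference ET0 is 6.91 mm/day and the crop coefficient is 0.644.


Approach: apply soil-water budget scheduling, SMD = (FC-theta)/100*depth*1000; ETc = ET0*Kc; interval = SMD/ETc.
Step 1 — soil moisture deficit:
  SMD = (35.1 - 29.0)/100 * 0.573 * 1000 = 34.953 mm
Step 2 — daily crop ET (ETc = ET0*Kc):
  ETc = 6.91 * 0.644 = 4.4500 mm/day
Step 3 — irrigation interval (SMD/ETc):
  interval = 34.953 / 4.4500 = 7.85 days
Therefore the irrigation interval = 7.85 days.


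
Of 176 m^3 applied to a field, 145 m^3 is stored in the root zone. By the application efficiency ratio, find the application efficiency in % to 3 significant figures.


Approach: apply the application efficiency ratio, Ea = (stored/applied)*100.
Ea = (145/176)*100 = 82.4 %
Therefore the application efficiency = 82.4 %.


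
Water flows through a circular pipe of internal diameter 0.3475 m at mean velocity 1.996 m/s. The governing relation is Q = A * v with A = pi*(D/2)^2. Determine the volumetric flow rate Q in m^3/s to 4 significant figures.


A = pi*(0.3475/2)^2 = 0.0948417 m^2
Q = 0.0948417 * 1.996 = 0.1893 m^3/s
Therefore the volumetric flow rate Q = 0.1893 m^3/s.


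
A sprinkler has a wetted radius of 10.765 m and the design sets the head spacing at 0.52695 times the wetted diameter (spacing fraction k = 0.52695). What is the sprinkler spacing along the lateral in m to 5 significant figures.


Approach: apply the sprinkler spacing rule (spacing as a fraction of wetted diameter), S = k*(2*R).
S = 0.52695 * (2 * 10.765) = 11.345 m
Therefore the sprinkler spacing along the lateral = 11.345 m.


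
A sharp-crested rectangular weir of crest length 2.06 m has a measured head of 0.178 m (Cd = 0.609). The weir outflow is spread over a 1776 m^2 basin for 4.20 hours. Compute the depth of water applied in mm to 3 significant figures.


Approach: apply the rectangular weir equation with a volume-to-depth conversion, Q = (2/3)*Cd*L*sqrt(2g)*H^1.5; d = Q*t/A * 1000.
Step 1 — weir discharge:
  Q = (2/3)*0.609*2.06*sqrt(2*9.81)*0.178^1.5 = 0.27821 m^3/s
Step 2 — volume: V = 0.27821 * 4.20*3600 = 4206.5 m^3
Step 3 — depth: d = V/A * 1000 = 4206.5/1776 * 1000 = 2370 mm
Therefore the depth of water applied = 2370 mm.


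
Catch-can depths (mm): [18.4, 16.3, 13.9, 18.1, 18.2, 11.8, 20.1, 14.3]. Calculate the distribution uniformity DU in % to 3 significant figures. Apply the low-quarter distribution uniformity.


Approach: apply the low-quarter distribution uniformity, DU = (mean of lowest quarter of readings / overall mean)*100.
sorted lowest 2 of 8: [11.8, 13.9] -> mean = 12.850 mm
overall mean = 16.387 mm
DU = (12.850/16.387)*100 = 78.4 %
Therefore the distribution uniformity DU = 78.4 %.


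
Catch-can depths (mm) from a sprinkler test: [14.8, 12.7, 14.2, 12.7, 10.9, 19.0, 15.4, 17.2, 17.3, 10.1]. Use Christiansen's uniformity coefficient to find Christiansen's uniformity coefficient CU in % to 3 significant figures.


Approach: apply Christiansen's uniformity coefficient, CU = (1 - mean_abs_deviation/mean)*100.
mean = 14.430 mm
mean |d_i - mean| = 2.3100 mm
CU = (1 - 2.3100/14.430)*100 = 84.0 %
Therefore Christiansen's uniformity coefficient CU = 84.0 %.


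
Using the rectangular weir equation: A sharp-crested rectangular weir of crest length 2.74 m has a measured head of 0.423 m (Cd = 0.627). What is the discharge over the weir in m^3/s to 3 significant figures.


Approach: apply the rectangular weir equation, Q = (2/3)*Cd*L*sqrt(2g)*H^1.5.
Q = (2/3)*0.627*2.74*sqrt(2*9.81)*0.423^1.5 = 1.40 m^3/s
Therefore the discharge over the weir = 1.40 m^3/s.


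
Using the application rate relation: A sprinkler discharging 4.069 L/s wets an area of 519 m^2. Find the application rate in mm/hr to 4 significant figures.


Approach: apply the application rate relation, rate = (Q/A)*3600.
rate = (4.069 / 519) * 3600 = 28.22 mm/hr
Therefore the application rate = 28.22 mm/hr.


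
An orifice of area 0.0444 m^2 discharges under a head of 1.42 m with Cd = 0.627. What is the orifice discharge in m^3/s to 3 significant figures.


Approach: apply the orifice equation, Q = Cd*A*sqrt(2*g*h).
Q = 0.627 * 0.0444 * sqrt(2*9.81*1.42) = 0.147 m^3/s
Therefore the orifice discharge = 0.147 m^3/s.


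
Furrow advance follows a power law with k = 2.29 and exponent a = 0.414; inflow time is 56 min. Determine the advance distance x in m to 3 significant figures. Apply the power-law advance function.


Approach: apply the power-law advance function, x = k*t^a.
x = 2.29 * 56^0.414 = 12.1 m
Therefore the advance distance x = 12.1 m.


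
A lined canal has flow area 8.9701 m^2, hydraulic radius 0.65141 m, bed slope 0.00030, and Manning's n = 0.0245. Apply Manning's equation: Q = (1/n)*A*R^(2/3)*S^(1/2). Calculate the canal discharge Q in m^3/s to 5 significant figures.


Q = (1/0.0245) * 8.9701 * 0.65141^(2/3) * 0.00030^(1/2) = 4.7653 m^3/s
Therefore the canal discharge Q = 4.7653 m^3/s.


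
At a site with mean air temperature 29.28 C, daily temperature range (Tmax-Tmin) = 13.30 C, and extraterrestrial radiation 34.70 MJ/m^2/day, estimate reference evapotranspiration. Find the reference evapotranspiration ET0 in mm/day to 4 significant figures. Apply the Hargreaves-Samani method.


Approach: apply the Hargreaves-Samani method, ET0 = 0.0023*(Tmean+17.8)*sqrt(Tmax-Tmin)*0.408*Ra.
ET0 = 0.0023*(29.28+17.8)*sqrt(13.30)*0.408*34.70 = 5.591 mm/day
Therefore the reference evapotranspiration ET0 = 5.591 mm/day.


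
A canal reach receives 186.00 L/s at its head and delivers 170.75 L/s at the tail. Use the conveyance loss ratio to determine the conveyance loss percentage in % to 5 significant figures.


Approach: apply the conveyance loss ratio, loss% = ((Q_head - Q_tail)/Q_head)*100.
loss = ((186.00 - 170.75)/186.00)*100 = 8.1989 %
Therefore the conveyance loss percentage = 8.1989 %.


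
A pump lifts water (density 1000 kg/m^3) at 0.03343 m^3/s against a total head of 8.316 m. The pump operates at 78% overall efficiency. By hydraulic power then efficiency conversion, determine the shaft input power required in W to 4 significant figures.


Approach: apply hydraulic power then efficiency conversion, P = rho*g*Q*H; P_in = P/eta.
Step 1 — hydraulic power (P = rho*g*Q*H):
  P = 1000 * 9.81 * 0.03343 * 8.316 = 2727.22 W
Step 2 — input power: P_in = P/eta = 2727.22 / 0.78 = 3496 W
Therefore the shaft input power required = 3496 W.


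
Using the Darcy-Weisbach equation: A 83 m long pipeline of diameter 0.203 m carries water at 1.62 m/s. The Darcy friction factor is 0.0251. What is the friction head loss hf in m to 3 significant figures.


Approach: apply the Darcy-Weisbach equation, hf = f*(L/D)*(v^2/(2g)).
hf = 0.0251 * (83/0.203) * (1.62^2 / (2*9.81))
hf = 1.37 m
Therefore the friction head loss hf = 1.37 m.


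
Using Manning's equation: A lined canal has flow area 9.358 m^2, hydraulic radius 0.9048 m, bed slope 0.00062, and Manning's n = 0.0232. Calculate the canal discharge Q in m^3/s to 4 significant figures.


Approach: apply Manning's equation, Q = (1/n)*A*R^(2/3)*S^(1/2).
Q = (1/0.0232) * 9.358 * 0.9048^(2/3) * 0.00062^(1/2) = 9.396 m^3/s
Therefore the canal discharge Q = 9.396 m^3/s.


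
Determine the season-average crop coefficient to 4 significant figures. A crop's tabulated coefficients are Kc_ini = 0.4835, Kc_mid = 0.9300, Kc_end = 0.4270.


Approach: apply a simple seasonal average, Kc_avg = (Kc_ini + Kc_mid + Kc_end)/3.
Kc_avg = (0.4835 + 0.9300 + 0.4270)/3 = 0.6135
Therefore the season-average crop coefficient = 0.6135.


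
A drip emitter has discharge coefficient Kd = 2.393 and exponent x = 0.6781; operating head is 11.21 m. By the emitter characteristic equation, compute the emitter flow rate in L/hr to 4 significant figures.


Approach: apply the emitter characteristic equation, q = Kd * h^x.
q = 2.393 * 11.21^0.6781 = 12.32 L/hr
Therefore the emitter flow rate = 12.32 L/hr.


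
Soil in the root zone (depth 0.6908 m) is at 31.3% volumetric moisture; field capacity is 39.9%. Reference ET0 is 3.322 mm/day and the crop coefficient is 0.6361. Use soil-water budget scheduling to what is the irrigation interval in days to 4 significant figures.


Approach: apply soil-water budget scheduling, SMD = (FC-theta)/100*depth*1000; ETc = ET0*Kc; interval = SMD/ETc.
Step 1 — soil moisture deficit:
  SMD = (39.9 - 31.3)/100 * 0.6908 * 1000 = 59.4088 mm
Step 2 — daily crop ET (ETc = ET0*Kc):
  ETc = 3.322 * 0.6361 = 2.11312 mm/day
Step 3 — irrigation interval (SMD/ETc):
  interval = 59.4088 / 2.11312 = 28.11 days
Therefore the irrigation interval = 28.11 days.


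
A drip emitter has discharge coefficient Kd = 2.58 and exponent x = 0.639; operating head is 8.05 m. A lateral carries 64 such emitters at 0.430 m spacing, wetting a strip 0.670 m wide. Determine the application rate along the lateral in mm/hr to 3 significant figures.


Approach: apply the emitter equation with a lateral mass balance, q = Kd*h^x; Q = n*q; rate = Q/(n*spacing*width).
Step 1 — single emitter flow (q = Kd*h^x):
  q = 2.58 * 8.05^0.639 = 9.7819 L/hr
Step 2 — total lateral flow: Q = 64 * 9.7819 = 626.04 L/hr
Step 3 — wetted area: A = 64 * 0.430 * 0.670 = 18.438 m^2
Step 4 — application rate: Q/A = 626.04/18.438 = 34.0 mm/hr
Therefore the application rate along the lateral = 34.0 mm/hr.


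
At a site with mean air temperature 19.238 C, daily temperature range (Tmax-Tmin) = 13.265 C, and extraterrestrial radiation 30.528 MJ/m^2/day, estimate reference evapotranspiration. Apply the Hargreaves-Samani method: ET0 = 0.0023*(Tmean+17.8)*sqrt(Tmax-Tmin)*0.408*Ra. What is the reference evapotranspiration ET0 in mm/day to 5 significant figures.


ET0 = 0.0023*(19.238+17.8)*sqrt(13.265)*0.408*30.528 = 3.8644 mm/day
Therefore the reference evapotranspiration ET0 = 3.8644 mm/day.


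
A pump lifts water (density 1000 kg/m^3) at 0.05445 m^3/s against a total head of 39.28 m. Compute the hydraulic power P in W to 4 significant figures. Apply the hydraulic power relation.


Approach: apply the hydraulic power relation, P = rho*g*Q*H.
P = 1000 * 9.81 * 0.05445 * 39.28 = 20980 W
Therefore the hydraulic power P = 20980 W.


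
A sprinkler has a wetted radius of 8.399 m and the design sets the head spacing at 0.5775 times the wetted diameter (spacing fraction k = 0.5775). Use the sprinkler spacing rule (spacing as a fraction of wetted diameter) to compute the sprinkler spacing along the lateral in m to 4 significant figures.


Approach: apply the sprinkler spacing rule (spacing as a fraction of wetted diameter), S = k*(2*R).
S = 0.5775 * (2 * 8.399) = 9.701 m
Therefore the sprinkler spacing along the lateral = 9.701 m.


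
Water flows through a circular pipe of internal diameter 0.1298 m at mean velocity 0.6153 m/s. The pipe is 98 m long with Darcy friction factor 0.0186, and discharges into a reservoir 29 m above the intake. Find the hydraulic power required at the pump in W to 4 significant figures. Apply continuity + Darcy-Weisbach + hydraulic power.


Approach: apply continuity + Darcy-Weisbach + hydraulic power, Q = A*v; hf = f*(L/D)*(v^2/(2g)); H = static + hf; P = rho*g*Q*H.
Step 1 — flow rate (continuity, Q = A*v):
  A = pi*(0.1298/2)^2 = 0.0132324 m^2
  Q = 0.0132324 * 0.6153 = 0.00814191 m^3/s
Step 2 — friction head loss (Darcy-Weisbach):
  hf = 0.0186 * (98/0.1298) * (0.6153^2 / (2*9.81))
  hf = 0.270981 m
Step 3 — total head: H = 29 + 0.270981 = 29.2710 m
Step 4 — hydraulic power (P = rho*g*Q*H):
  P = 1000 * 9.81 * 0.00814191 * 29.2710 = 2338 W
Therefore the hydraulic power required at the pump = 2338 W.


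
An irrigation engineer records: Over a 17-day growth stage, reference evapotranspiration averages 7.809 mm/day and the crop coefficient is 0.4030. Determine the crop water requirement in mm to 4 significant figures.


Approach: apply the crop water requirement relation, CWR = ET0 * Kc * days.
CWR = 7.809 * 0.4030 * 17 = 53.50 mm
Therefore the crop water requirement = 53.50 mm.


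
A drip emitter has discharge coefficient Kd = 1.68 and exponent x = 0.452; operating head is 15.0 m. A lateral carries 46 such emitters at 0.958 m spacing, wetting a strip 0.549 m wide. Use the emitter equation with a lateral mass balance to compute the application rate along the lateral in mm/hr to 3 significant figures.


Approach: apply the emitter equation with a lateral mass balance, q = Kd*h^x; Q = n*q; rate = Q/(n*spacing*width).
Step 1 — single emitter flow (q = Kd*h^x):
  q = 1.68 * 15.0^0.452 = 5.7135 L/hr
Step 2 — total lateral flow: Q = 46 * 5.7135 = 262.82 L/hr
Step 3 — wetted area: A = 46 * 0.958 * 0.549 = 24.193 m^2
Step 4 — application rate: Q/A = 262.82/24.193 = 10.9 mm/hr
Therefore the application rate along the lateral = 10.9 mm/hr.


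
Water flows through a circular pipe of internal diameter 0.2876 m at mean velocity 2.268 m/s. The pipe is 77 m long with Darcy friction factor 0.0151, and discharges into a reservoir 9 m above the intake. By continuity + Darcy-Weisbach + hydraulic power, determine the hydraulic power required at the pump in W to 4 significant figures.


Approach: apply continuity + Darcy-Weisbach + hydraulic power, Q = A*v; hf = f*(L/D)*(v^2/(2g)); H = static + hf; P = rho*g*Q*H.
Step 1 — flow rate (continuity, Q = A*v):
  A = pi*(0.2876/2)^2 = 0.0649632 m^2
  Q = 0.0649632 * 2.268 = 0.147337 m^3/s
Step 2 — friction head loss (Darcy-Weisbach):
  hf = 0.0151 * (77/0.2876) * (2.268^2 / (2*9.81))
  hf = 1.05990 m
Step 3 — total head: H = 9 + 1.05990 = 10.0599 m
Step 4 — hydraulic power (P = rho*g*Q*H):
  P = 1000 * 9.81 * 0.147337 * 10.0599 = 14540 W
Therefore the hydraulic power required at the pump = 14540 W.


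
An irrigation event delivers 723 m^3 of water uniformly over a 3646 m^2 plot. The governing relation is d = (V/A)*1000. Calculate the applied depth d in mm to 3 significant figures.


d = (723 / 3646) * 1000 = 198 mm
Therefore the applied depth d = 198 mm.


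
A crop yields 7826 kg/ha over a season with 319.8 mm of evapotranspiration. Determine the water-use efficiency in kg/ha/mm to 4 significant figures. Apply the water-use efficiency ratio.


Approach: apply the water-use efficiency ratio, WUE = yield/ET.
WUE = 7826 / 319.8 = 24.47 kg/ha/mm
Therefore the water-use efficiency = 24.47 kg/ha/mm.


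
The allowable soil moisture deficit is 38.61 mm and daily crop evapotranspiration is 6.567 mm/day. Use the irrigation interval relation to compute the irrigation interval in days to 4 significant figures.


Approach: apply the irrigation interval relation, interval = SMD / ETc.
interval = 38.61 / 6.567 = 5.879 days
Therefore the irrigation interval = 5.879 days.


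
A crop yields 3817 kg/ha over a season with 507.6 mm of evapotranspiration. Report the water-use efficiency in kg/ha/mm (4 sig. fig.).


Approach: apply the water-use efficiency ratio, WUE = yield/ET.
WUE = 3817 / 507.6 = 7.520 kg/ha/mm
Therefore the water-use efficiency = 7.520 kg/ha/mm.


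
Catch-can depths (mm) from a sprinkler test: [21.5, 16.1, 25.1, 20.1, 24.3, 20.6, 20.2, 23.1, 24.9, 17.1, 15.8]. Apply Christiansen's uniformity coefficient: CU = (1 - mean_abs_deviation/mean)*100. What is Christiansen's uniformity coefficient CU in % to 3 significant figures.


mean = 20.800 mm
mean |d_i - mean| = 2.7091 mm
CU = (1 - 2.7091/20.800)*100 = 87.0 %
Therefore Christiansen's uniformity coefficient CU = 87.0 %.


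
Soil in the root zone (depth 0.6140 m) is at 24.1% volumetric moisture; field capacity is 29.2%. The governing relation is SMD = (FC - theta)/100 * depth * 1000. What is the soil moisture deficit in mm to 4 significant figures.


SMD = (29.2 - 24.1)/100 * 0.6140 * 1000 = 31.31 mm
Therefore the soil moisture deficit = 31.31 mm.


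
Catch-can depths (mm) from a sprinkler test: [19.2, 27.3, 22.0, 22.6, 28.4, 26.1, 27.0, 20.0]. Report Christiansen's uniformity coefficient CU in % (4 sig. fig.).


Approach: apply Christiansen's uniformity coefficient, CU = (1 - mean_abs_deviation/mean)*100.
mean = 24.0750 mm
mean |d_i - mean| = 3.12500 mm
CU = (1 - 3.12500/24.0750)*100 = 87.02 %
Therefore Christiansen's uniformity coefficient CU = 87.02 %.
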